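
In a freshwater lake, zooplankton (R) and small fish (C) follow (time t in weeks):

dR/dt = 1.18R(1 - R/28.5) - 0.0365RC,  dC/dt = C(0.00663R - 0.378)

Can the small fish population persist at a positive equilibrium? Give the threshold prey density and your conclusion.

Threshold R = 57; K < 57, so no, the predator goes extinct.

The predator equation gives dC/dt > 0 only when R > 0.378/0.00663 = 57.
Without the predator, R → K = 28.5. Since 28.5 < 57, the predator cannot invade.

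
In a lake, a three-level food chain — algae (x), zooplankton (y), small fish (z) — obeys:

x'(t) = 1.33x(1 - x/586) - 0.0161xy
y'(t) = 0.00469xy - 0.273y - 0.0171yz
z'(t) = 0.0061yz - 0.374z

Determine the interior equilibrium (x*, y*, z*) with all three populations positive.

From dz/dt = 0: 0.0061y* = 0.374, so y* = 61.3.
From dx/dt = 0: 1.33(1 - x*/586) = 0.0161·61.3, giving x* = 586·(1 - 0.742) = 151.
From dy/dt = 0: 0.00469·151 - 0.273 = 0.0171z*, so z* = 0.436/0.0171 = 25.5.

x* ≈ 151, y* ≈ 61.3, z* ≈ 25.5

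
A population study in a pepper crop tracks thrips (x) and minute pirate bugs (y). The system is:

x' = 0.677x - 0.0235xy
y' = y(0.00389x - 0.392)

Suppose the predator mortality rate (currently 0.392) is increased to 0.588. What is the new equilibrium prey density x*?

x* ≈ 151

At the interior fixed point, setting dy/dt = 0 with y > 0 fixes x* = (predator death rate)/(xy coefficient) — independent of the other coefficients.
With the change, x* = 0.588/0.00389 = 151; it rises from 101.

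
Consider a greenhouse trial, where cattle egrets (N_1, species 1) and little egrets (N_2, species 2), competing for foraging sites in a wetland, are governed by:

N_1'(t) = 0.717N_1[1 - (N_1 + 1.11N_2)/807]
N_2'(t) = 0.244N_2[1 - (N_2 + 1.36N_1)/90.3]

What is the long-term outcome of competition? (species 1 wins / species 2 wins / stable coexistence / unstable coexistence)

species 1 excludes species 2

Compare the nullcline intercepts: K1/α12 = 807/1.11 = 727 > K2 = 90.3; K2/α21 = 90.3/1.36 = 66.4 < K1 = 807.
Since the inequalities point opposite ways, species 1 can invade but species 2 cannot.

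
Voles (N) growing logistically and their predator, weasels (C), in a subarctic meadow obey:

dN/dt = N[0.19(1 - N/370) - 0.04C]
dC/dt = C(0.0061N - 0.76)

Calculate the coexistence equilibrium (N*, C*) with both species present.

N* ≈ 125, C* ≈ 3.15

From dC/dt = 0 with C > 0: 0.0061N* = 0.76, so N* = 125.
Substitute into dN/dt = 0: 0.19(1 - 125/370) = 0.04C*.
The bracket is 0.663, giving C* = 0.126/0.04 = 3.15.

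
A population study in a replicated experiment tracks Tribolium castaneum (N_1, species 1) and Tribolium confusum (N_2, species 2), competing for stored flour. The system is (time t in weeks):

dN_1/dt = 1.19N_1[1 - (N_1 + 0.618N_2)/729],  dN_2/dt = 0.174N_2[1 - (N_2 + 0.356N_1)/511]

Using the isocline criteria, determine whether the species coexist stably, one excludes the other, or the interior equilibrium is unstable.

stable coexistence

Compare the nullcline intercepts: K1/α12 = 729/0.618 = 1180 > K2 = 511; K2/α21 = 511/0.356 = 1440 > K1 = 729.
Since both inequalities hold, each species can invade when rare, so the interior equilibrium is stable.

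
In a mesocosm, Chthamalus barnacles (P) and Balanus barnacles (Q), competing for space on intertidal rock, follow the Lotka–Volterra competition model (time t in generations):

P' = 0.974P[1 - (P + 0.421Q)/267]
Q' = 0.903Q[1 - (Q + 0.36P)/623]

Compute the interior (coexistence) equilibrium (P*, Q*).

Setting both brackets to zero gives the nullclines P + 0.421Q = 267 and 0.36P + Q = 623.
Substituting Q = 623 - 0.36P into the first: P(1 - 0.421·0.36) = 267 - 0.421·623.
So P* = 4.72/0.848 = 5.56, and then Q* = 623 - 0.36·5.56 = 621.

P* ≈ 5.56, Q* ≈ 621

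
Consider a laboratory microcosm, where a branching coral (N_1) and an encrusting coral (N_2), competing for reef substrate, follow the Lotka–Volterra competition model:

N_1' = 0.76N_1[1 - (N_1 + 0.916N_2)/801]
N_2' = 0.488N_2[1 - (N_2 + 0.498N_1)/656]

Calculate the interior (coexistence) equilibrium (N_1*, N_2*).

Setting both brackets to zero gives the nullclines N_1 + 0.916N_2 = 801 and 0.498N_1 + N_2 = 656.
Substituting N_2 = 656 - 0.498N_1 into the first: N_1(1 - 0.916·0.498) = 801 - 0.916·656.
So N_1* = 200/0.544 = 368, and then N_2* = 656 - 0.498·368 = 473.

N_1* ≈ 368, N_2* ≈ 473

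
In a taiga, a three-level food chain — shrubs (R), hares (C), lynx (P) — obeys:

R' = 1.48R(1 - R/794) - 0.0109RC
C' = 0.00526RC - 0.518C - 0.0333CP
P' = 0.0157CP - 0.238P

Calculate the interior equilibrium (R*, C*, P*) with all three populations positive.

From dP/dt = 0: 0.0157C* = 0.238, so C* = 15.2.
From dR/dt = 0: 1.48(1 - R*/794) = 0.0109·15.2, giving R* = 794·(1 - 0.112) = 705.
From dC/dt = 0: 0.00526·705 - 0.518 = 0.0333P*, so P* = 3.19/0.0333 = 95.9.

R* ≈ 705, C* ≈ 15.2, P* ≈ 95.9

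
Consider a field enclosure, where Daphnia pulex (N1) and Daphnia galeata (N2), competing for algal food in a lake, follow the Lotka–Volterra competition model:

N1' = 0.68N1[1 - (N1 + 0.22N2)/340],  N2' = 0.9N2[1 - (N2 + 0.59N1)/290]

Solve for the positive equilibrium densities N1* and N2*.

N1* ≈ 317, N2* ≈ 103

Setting both brackets to zero gives the nullclines N1 + 0.22N2 = 340 and 0.59N1 + N2 = 290.
Substituting N2 = 290 - 0.59N1 into the first: N1(1 - 0.22·0.59) = 340 - 0.22·290.
So N1* = 276/0.87 = 317, and then N2* = 290 - 0.59·317 = 103.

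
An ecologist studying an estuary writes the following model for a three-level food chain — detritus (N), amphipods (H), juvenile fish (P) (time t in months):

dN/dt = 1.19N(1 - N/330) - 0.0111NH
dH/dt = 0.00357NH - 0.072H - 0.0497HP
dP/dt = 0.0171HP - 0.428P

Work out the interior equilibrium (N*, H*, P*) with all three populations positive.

From dP/dt = 0: 0.0171H* = 0.428, so H* = 25.
From dN/dt = 0: 1.19(1 - N*/330) = 0.0111·25, giving N* = 330·(1 - 0.233) = 253.
From dH/dt = 0: 0.00357·253 - 0.072 = 0.0497P*, so P* = 0.831/0.0497 = 16.7.

N* ≈ 253, H* ≈ 25, P* ≈ 16.7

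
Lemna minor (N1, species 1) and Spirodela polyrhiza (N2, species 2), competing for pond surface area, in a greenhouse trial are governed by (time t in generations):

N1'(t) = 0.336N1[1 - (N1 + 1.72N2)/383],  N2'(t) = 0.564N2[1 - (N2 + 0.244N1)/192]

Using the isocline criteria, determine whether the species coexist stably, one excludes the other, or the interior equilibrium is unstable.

stable coexistence

Compare the nullcline intercepts: K1/α12 = 383/1.72 = 223 > K2 = 192; K2/α21 = 192/0.244 = 787 > K1 = 383.
Since both inequalities hold, each species can invade when rare, so the interior equilibrium is stable.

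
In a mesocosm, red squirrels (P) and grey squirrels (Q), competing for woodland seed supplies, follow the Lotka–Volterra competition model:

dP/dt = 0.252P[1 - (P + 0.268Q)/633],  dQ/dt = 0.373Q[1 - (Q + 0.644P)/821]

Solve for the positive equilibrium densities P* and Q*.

Setting both brackets to zero gives the nullclines P + 0.268Q = 633 and 0.644P + Q = 821.
Substituting Q = 821 - 0.644P into the first: P(1 - 0.268·0.644) = 633 - 0.268·821.
So P* = 413/0.827 = 499, and then Q* = 821 - 0.644·499 = 500.

P* ≈ 499, Q* ≈ 500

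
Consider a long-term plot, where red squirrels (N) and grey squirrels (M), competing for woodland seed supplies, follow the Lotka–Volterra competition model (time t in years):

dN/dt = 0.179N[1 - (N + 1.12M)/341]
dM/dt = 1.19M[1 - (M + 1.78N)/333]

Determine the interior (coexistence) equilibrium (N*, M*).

Setting both brackets to zero gives the nullclines N + 1.12M = 341 and 1.78N + M = 333.
Substituting M = 333 - 1.78N into the first: N(1 - 1.12·1.78) = 341 - 1.12·333.
So N* = -32/-0.994 = 32.2, and then M* = 333 - 1.78·32.2 = 276.

N* ≈ 32.2, M* ≈ 276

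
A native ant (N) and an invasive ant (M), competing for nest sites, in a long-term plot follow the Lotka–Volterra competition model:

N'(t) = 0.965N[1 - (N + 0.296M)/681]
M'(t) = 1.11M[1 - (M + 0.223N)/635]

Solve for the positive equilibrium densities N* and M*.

Setting both brackets to zero gives the nullclines N + 0.296M = 681 and 0.223N + M = 635.
Substituting M = 635 - 0.223N into the first: N(1 - 0.296·0.223) = 681 - 0.296·635.
So N* = 493/0.934 = 528, and then M* = 635 - 0.223·528 = 517.

N* ≈ 528, M* ≈ 517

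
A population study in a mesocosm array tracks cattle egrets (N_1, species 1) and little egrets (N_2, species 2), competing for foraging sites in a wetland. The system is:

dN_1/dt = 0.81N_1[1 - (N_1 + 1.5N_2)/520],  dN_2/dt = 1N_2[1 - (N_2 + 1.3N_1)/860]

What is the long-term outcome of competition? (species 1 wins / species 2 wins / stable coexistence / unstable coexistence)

species 2 excludes species 1

Compare the nullcline intercepts: K1/α12 = 520/1.5 = 347 < K2 = 860; K2/α21 = 860/1.3 = 662 > K1 = 520.
Since the inequalities point opposite ways, species 2 can invade but species 1 cannot.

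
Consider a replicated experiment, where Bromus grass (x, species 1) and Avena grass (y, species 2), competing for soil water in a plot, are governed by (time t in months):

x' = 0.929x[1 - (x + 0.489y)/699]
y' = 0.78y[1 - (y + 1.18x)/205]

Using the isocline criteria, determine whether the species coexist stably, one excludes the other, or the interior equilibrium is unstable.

Compare the nullcline intercepts: K1/α12 = 699/0.489 = 1430 > K2 = 205; K2/α21 = 205/1.18 = 174 < K1 = 699.
Since the inequalities point opposite ways, species 1 can invade but species 2 cannot.

species 1 excludes species 2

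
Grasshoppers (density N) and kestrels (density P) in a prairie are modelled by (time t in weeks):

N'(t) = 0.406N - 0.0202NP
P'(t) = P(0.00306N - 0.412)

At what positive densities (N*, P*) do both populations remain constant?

N* ≈ 135, P* ≈ 20.1

Set dP/dt = 0 with P > 0: 0.00306N - 0.412 = 0, so N* = 0.412/0.00306 = 135.
Set dN/dt = 0 with N > 0: 0.406 - 0.0202P = 0, so P* = 0.406/0.0202 = 20.1.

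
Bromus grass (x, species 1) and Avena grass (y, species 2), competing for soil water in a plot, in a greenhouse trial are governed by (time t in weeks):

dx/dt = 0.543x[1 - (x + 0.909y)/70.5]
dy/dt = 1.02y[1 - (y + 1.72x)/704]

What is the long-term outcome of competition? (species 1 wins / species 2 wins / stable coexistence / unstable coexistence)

Compare the nullcline intercepts: K1/α12 = 70.5/0.909 = 77.6 < K2 = 704; K2/α21 = 704/1.72 = 409 > K1 = 70.5.
Since the inequalities point opposite ways, species 2 can invade but species 1 cannot.

species 2 excludes species 1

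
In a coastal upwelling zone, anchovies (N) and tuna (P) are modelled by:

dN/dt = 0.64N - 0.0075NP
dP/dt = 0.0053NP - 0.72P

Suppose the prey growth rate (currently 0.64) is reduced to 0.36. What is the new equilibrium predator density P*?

P* ≈ 48

At the interior fixed point, setting dN/dt = 0 with N > 0 fixes P* = (prey growth rate)/(NP coefficient) — independent of the other coefficients.
With the change, P* = 0.36/0.0075 = 48; it falls from 85.3.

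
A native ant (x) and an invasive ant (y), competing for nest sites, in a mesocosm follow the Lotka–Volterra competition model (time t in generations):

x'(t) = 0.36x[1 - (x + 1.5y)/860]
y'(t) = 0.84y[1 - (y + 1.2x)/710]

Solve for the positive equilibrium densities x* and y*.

Setting both brackets to zero gives the nullclines x + 1.5y = 860 and 1.2x + y = 710.
Substituting y = 710 - 1.2x into the first: x(1 - 1.5·1.2) = 860 - 1.5·710.
So x* = -205/-0.8 = 256, and then y* = 710 - 1.2·256 = 403.

x* ≈ 256, y* ≈ 403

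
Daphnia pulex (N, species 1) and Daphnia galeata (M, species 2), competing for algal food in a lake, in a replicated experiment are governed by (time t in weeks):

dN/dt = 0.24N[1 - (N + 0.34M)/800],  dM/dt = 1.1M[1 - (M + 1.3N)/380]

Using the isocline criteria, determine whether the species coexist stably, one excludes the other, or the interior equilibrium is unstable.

Compare the nullcline intercepts: K1/α12 = 800/0.34 = 2350 > K2 = 380; K2/α21 = 380/1.3 = 292 < K1 = 800.
Since the inequalities point opposite ways, species 1 can invade but species 2 cannot.

species 1 excludes species 2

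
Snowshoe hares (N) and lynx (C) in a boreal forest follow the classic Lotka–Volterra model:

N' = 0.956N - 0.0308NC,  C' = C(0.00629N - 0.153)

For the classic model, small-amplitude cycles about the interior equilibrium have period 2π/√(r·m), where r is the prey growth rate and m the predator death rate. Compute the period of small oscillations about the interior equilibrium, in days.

Here r = 0.956 and m = 0.153, so r·m = 0.146.
ω = √0.146 = 0.382 per day, hence T = 2π/ω ≈ 16.4 days.

T ≈ 16.4 days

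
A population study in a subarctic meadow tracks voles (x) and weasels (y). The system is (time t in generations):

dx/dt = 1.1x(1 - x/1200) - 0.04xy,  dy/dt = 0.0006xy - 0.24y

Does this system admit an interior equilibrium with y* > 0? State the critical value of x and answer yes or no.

Threshold x = 400; K > 400, so yes, the predator persists.

The predator equation gives dy/dt > 0 only when x > 0.24/0.0006 = 400.
Without the predator, x → K = 1200. Since 1200 > 400, the predator can invade and persist.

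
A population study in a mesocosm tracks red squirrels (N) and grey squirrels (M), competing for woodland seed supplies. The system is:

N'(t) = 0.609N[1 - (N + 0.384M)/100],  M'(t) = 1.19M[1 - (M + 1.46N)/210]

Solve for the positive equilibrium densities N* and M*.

N* ≈ 44.1, M* ≈ 146

Setting both brackets to zero gives the nullclines N + 0.384M = 100 and 1.46N + M = 210.
Substituting M = 210 - 1.46N into the first: N(1 - 0.384·1.46) = 100 - 0.384·210.
So N* = 19.4/0.439 = 44.1, and then M* = 210 - 1.46·44.1 = 146.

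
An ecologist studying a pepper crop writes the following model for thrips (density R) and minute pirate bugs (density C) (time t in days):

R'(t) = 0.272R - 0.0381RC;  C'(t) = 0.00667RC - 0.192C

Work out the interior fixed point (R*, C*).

Set dC/dt = 0 with C > 0: 0.00667R - 0.192 = 0, so R* = 0.192/0.00667 = 28.8.
Set dR/dt = 0 with R > 0: 0.272 - 0.0381C = 0, so C* = 0.272/0.0381 = 7.14.

R* ≈ 28.8, C* ≈ 7.14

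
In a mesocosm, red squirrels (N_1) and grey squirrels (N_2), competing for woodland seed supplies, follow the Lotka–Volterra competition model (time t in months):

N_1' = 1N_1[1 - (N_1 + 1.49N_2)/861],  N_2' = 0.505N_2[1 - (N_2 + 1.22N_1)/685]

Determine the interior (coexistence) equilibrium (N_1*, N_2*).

Setting both brackets to zero gives the nullclines N_1 + 1.49N_2 = 861 and 1.22N_1 + N_2 = 685.
Substituting N_2 = 685 - 1.22N_1 into the first: N_1(1 - 1.49·1.22) = 861 - 1.49·685.
So N_1* = -160/-0.818 = 195, and then N_2* = 685 - 1.22·195 = 447.

N_1* ≈ 195, N_2* ≈ 447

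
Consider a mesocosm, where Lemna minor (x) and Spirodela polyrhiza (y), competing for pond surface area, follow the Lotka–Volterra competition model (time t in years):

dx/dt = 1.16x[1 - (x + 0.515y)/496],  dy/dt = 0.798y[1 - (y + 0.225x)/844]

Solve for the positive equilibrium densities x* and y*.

x* ≈ 69.4, y* ≈ 828

Setting both brackets to zero gives the nullclines x + 0.515y = 496 and 0.225x + y = 844.
Substituting y = 844 - 0.225x into the first: x(1 - 0.515·0.225) = 496 - 0.515·844.
So x* = 61.3/0.884 = 69.4, and then y* = 844 - 0.225·69.4 = 828.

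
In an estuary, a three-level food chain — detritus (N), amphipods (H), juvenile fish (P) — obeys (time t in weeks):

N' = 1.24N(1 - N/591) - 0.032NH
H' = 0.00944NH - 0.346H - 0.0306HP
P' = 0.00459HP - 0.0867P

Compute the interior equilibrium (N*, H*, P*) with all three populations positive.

From dP/dt = 0: 0.00459H* = 0.0867, so H* = 18.9.
From dN/dt = 0: 1.24(1 - N*/591) = 0.032·18.9, giving N* = 591·(1 - 0.487) = 303.
From dH/dt = 0: 0.00944·303 - 0.346 = 0.0306P*, so P* = 2.51/0.0306 = 82.1.

N* ≈ 303, H* ≈ 18.9, P* ≈ 82.1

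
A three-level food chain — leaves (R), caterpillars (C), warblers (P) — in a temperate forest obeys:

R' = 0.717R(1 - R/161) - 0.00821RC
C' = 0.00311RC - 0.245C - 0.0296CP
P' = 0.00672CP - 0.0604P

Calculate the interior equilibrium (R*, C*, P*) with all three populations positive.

From dP/dt = 0: 0.00672C* = 0.0604, so C* = 8.99.
From dR/dt = 0: 0.717(1 - R*/161) = 0.00821·8.99, giving R* = 161·(1 - 0.103) = 144.
From dC/dt = 0: 0.00311·144 - 0.245 = 0.0296P*, so P* = 0.204/0.0296 = 6.9.

R* ≈ 144, C* ≈ 8.99, P* ≈ 6.9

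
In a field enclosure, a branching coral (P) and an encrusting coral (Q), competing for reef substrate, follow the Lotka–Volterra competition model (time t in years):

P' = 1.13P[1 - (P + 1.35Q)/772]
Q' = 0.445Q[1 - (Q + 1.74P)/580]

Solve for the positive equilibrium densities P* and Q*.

P* ≈ 8.15, Q* ≈ 566

Setting both brackets to zero gives the nullclines P + 1.35Q = 772 and 1.74P + Q = 580.
Substituting Q = 580 - 1.74P into the first: P(1 - 1.35·1.74) = 772 - 1.35·580.
So P* = -11/-1.35 = 8.15, and then Q* = 580 - 1.74·8.15 = 566.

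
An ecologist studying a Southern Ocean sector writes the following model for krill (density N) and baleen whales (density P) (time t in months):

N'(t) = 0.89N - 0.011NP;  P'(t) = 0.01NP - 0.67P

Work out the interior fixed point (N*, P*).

Set dP/dt = 0 with P > 0: 0.01N - 0.67 = 0, so N* = 0.67/0.01 = 67.
Set dN/dt = 0 with N > 0: 0.89 - 0.011P = 0, so P* = 0.89/0.011 = 80.9.

N* ≈ 67, P* ≈ 80.9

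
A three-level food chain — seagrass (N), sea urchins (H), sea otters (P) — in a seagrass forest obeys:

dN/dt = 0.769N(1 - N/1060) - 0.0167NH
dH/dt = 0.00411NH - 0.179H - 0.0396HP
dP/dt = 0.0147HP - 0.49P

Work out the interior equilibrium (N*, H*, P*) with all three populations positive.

From dP/dt = 0: 0.0147H* = 0.49, so H* = 33.3.
From dN/dt = 0: 0.769(1 - N*/1060) = 0.0167·33.3, giving N* = 1060·(1 - 0.724) = 293.
From dH/dt = 0: 0.00411·293 - 0.179 = 0.0396P*, so P* = 1.02/0.0396 = 25.9.

N* ≈ 293, H* ≈ 33.3, P* ≈ 25.9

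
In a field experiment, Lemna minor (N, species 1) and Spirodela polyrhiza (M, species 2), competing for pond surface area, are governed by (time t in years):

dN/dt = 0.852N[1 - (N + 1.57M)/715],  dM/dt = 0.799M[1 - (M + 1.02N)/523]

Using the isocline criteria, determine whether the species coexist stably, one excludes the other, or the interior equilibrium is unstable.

Compare the nullcline intercepts: K1/α12 = 715/1.57 = 455 < K2 = 523; K2/α21 = 523/1.02 = 513 < K1 = 715.
Since both are reversed, neither can invade when rare; the interior point is a saddle.

unstable coexistence (outcome depends on initial conditions)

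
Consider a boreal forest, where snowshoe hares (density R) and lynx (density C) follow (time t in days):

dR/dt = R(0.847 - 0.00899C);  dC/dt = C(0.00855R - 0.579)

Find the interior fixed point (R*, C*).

Set dC/dt = 0 with C > 0: 0.00855R - 0.579 = 0, so R* = 0.579/0.00855 = 67.7.
Set dR/dt = 0 with R > 0: 0.847 - 0.00899C = 0, so C* = 0.847/0.00899 = 94.2.

R* ≈ 67.7, C* ≈ 94.2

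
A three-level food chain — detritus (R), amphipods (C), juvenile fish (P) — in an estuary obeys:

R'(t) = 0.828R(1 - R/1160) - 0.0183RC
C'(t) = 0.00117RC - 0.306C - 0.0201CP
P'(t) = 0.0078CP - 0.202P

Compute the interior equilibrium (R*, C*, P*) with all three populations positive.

R* ≈ 496, C* ≈ 25.9, P* ≈ 13.7

From dP/dt = 0: 0.0078C* = 0.202, so C* = 25.9.
From dR/dt = 0: 0.828(1 - R*/1160) = 0.0183·25.9, giving R* = 1160·(1 - 0.572) = 496.
From dC/dt = 0: 0.00117·496 - 0.306 = 0.0201P*, so P* = 0.274/0.0201 = 13.7.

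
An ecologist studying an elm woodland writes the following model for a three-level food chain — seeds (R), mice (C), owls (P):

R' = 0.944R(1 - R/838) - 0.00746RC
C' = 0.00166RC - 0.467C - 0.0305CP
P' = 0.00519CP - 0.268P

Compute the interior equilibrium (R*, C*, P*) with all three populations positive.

R* ≈ 496, C* ≈ 51.6, P* ≈ 11.7

From dP/dt = 0: 0.00519C* = 0.268, so C* = 51.6.
From dR/dt = 0: 0.944(1 - R*/838) = 0.00746·51.6, giving R* = 838·(1 - 0.408) = 496.
From dC/dt = 0: 0.00166·496 - 0.467 = 0.0305P*, so P* = 0.356/0.0305 = 11.7.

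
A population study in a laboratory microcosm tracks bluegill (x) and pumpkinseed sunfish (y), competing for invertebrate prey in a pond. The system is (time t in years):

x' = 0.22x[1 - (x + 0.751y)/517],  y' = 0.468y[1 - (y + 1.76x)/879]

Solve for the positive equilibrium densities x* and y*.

Setting both brackets to zero gives the nullclines x + 0.751y = 517 and 1.76x + y = 879.
Substituting y = 879 - 1.76x into the first: x(1 - 0.751·1.76) = 517 - 0.751·879.
So x* = -143/-0.322 = 445, and then y* = 879 - 1.76·445 = 96.1.

x* ≈ 445, y* ≈ 96.1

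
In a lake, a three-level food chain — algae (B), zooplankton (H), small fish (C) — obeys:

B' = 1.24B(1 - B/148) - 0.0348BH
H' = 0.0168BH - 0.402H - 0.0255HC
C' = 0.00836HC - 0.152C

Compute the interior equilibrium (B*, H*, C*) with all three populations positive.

From dC/dt = 0: 0.00836H* = 0.152, so H* = 18.2.
From dB/dt = 0: 1.24(1 - B*/148) = 0.0348·18.2, giving B* = 148·(1 - 0.51) = 72.5.
From dH/dt = 0: 0.0168·72.5 - 0.402 = 0.0255C*, so C* = 0.816/0.0255 = 32.

B* ≈ 72.5, H* ≈ 18.2, C* ≈ 32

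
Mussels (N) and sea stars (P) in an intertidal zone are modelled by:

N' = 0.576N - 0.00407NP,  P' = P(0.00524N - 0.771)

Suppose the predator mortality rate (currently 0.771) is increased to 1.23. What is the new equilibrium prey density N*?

At the interior fixed point, setting dP/dt = 0 with P > 0 fixes N* = (predator death rate)/(NP coefficient) — independent of the other coefficients.
With the change, N* = 1.23/0.00524 = 235; it rises from 147.

N* ≈ 235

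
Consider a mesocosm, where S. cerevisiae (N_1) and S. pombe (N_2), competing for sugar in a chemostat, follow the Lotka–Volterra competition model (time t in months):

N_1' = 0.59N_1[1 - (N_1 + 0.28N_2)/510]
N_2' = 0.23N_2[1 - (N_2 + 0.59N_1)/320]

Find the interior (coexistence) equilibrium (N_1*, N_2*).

Setting both brackets to zero gives the nullclines N_1 + 0.28N_2 = 510 and 0.59N_1 + N_2 = 320.
Substituting N_2 = 320 - 0.59N_1 into the first: N_1(1 - 0.28·0.59) = 510 - 0.28·320.
So N_1* = 420/0.835 = 504, and then N_2* = 320 - 0.59·504 = 22.9.

N_1* ≈ 504, N_2* ≈ 22.9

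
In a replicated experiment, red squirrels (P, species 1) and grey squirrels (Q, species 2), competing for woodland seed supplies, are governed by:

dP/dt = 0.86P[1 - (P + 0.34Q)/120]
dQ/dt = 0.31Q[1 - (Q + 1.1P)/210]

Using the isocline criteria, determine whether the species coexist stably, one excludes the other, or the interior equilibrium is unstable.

stable coexistence

Compare the nullcline intercepts: K1/α12 = 120/0.34 = 353 > K2 = 210; K2/α21 = 210/1.1 = 191 > K1 = 120.
Since both inequalities hold, each species can invade when rare, so the interior equilibrium is stable.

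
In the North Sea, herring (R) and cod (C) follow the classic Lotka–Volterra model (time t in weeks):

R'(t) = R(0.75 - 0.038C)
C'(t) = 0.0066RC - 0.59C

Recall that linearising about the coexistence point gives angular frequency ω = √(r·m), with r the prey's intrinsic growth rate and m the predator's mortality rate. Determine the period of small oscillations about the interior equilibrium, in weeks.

T ≈ 9.45 weeks

Here r = 0.75 and m = 0.59, so r·m = 0.443.
ω = √0.443 = 0.665 per week, hence T = 2π/ω ≈ 9.45 weeks.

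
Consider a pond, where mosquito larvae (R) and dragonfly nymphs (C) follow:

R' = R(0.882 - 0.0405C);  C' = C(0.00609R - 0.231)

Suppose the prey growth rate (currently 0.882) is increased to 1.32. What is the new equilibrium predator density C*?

At the interior fixed point, setting dR/dt = 0 with R > 0 fixes C* = (prey growth rate)/(RC coefficient) — independent of the other coefficients.
With the change, C* = 1.32/0.0405 = 32.6; it rises from 21.8.

C* ≈ 32.6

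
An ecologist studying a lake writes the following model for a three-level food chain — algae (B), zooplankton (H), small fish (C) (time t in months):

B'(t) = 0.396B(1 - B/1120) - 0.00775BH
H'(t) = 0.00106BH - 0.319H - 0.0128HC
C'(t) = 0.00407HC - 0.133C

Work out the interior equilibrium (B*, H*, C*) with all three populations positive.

B* ≈ 404, H* ≈ 32.7, C* ≈ 8.51

From dC/dt = 0: 0.00407H* = 0.133, so H* = 32.7.
From dB/dt = 0: 0.396(1 - B*/1120) = 0.00775·32.7, giving B* = 1120·(1 - 0.64) = 404.
From dH/dt = 0: 0.00106·404 - 0.319 = 0.0128C*, so C* = 0.109/0.0128 = 8.51.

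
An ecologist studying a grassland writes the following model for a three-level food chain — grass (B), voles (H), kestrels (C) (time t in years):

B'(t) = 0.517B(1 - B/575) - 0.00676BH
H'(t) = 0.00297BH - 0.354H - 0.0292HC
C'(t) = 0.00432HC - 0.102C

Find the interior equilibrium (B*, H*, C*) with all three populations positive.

B* ≈ 397, H* ≈ 23.6, C* ≈ 28.3

From dC/dt = 0: 0.00432H* = 0.102, so H* = 23.6.
From dB/dt = 0: 0.517(1 - B*/575) = 0.00676·23.6, giving B* = 575·(1 - 0.309) = 397.
From dH/dt = 0: 0.00297·397 - 0.354 = 0.0292C*, so C* = 0.827/0.0292 = 28.3.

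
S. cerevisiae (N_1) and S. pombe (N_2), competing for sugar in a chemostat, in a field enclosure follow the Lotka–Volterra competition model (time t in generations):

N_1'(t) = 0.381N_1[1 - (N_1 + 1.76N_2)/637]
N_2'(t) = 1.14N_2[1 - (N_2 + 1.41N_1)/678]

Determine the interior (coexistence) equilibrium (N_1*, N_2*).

N_1* ≈ 375, N_2* ≈ 149

Setting both brackets to zero gives the nullclines N_1 + 1.76N_2 = 637 and 1.41N_1 + N_2 = 678.
Substituting N_2 = 678 - 1.41N_1 into the first: N_1(1 - 1.76·1.41) = 637 - 1.76·678.
So N_1* = -556/-1.48 = 375, and then N_2* = 678 - 1.41·375 = 149.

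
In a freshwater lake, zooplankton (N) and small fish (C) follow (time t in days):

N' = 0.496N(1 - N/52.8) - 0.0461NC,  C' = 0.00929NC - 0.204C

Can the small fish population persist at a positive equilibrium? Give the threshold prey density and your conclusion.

Threshold N = 22; K > 22, so yes, the predator persists.

The predator equation gives dC/dt > 0 only when N > 0.204/0.00929 = 22.
Without the predator, N → K = 52.8. Since 52.8 > 22, the predator can invade and persist.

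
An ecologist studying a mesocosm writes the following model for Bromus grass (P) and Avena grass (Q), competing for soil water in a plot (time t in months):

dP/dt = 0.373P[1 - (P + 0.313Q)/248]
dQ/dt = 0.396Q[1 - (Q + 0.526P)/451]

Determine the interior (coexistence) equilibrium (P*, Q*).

Setting both brackets to zero gives the nullclines P + 0.313Q = 248 and 0.526P + Q = 451.
Substituting Q = 451 - 0.526P into the first: P(1 - 0.313·0.526) = 248 - 0.313·451.
So P* = 107/0.835 = 128, and then Q* = 451 - 0.526·128 = 384.

P* ≈ 128, Q* ≈ 384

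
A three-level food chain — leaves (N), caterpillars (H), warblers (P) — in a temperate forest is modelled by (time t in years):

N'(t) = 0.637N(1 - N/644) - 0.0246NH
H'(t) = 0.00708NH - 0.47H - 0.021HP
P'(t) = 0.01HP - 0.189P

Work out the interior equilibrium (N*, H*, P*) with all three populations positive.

N* ≈ 174, H* ≈ 18.9, P* ≈ 36.3

From dP/dt = 0: 0.01H* = 0.189, so H* = 18.9.
From dN/dt = 0: 0.637(1 - N*/644) = 0.0246·18.9, giving N* = 644·(1 - 0.73) = 174.
From dH/dt = 0: 0.00708·174 - 0.47 = 0.021P*, so P* = 0.762/0.021 = 36.3.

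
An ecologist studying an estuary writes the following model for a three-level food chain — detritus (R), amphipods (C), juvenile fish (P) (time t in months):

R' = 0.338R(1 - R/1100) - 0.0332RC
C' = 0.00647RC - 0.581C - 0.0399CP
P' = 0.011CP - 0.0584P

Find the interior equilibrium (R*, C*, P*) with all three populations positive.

R* ≈ 526, C* ≈ 5.31, P* ≈ 70.8

From dP/dt = 0: 0.011C* = 0.0584, so C* = 5.31.
From dR/dt = 0: 0.338(1 - R*/1100) = 0.0332·5.31, giving R* = 1100·(1 - 0.521) = 526.
From dC/dt = 0: 0.00647·526 - 0.581 = 0.0399P*, so P* = 2.82/0.0399 = 70.8.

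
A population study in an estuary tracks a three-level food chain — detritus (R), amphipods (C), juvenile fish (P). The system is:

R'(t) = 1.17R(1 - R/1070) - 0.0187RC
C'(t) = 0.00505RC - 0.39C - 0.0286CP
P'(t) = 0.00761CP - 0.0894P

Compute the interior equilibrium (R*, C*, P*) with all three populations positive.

R* ≈ 869, C* ≈ 11.7, P* ≈ 140

From dP/dt = 0: 0.00761C* = 0.0894, so C* = 11.7.
From dR/dt = 0: 1.17(1 - R*/1070) = 0.0187·11.7, giving R* = 1070·(1 - 0.188) = 869.
From dC/dt = 0: 0.00505·869 - 0.39 = 0.0286P*, so P* = 4/0.0286 = 140.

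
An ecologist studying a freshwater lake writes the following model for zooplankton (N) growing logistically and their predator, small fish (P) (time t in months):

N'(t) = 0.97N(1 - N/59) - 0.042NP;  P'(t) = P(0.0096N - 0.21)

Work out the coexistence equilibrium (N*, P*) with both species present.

From dP/dt = 0 with P > 0: 0.0096N* = 0.21, so N* = 21.9.
Substitute into dN/dt = 0: 0.97(1 - 21.9/59) = 0.042P*.
The bracket is 0.629, giving P* = 0.61/0.042 = 14.5.

N* ≈ 21.9, P* ≈ 14.5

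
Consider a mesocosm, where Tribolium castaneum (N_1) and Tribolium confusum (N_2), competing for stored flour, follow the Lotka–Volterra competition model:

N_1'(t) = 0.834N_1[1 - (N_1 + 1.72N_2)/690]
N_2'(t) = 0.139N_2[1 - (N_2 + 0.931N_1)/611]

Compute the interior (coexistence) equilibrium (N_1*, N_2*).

Setting both brackets to zero gives the nullclines N_1 + 1.72N_2 = 690 and 0.931N_1 + N_2 = 611.
Substituting N_2 = 611 - 0.931N_1 into the first: N_1(1 - 1.72·0.931) = 690 - 1.72·611.
So N_1* = -361/-0.601 = 600, and then N_2* = 611 - 0.931·600 = 52.2.

N_1* ≈ 600, N_2* ≈ 52.2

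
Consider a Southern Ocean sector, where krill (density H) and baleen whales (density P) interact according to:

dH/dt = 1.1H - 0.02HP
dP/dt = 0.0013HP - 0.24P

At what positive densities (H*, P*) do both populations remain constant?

H* ≈ 185, P* ≈ 55

Set dP/dt = 0 with P > 0: 0.0013H - 0.24 = 0, so H* = 0.24/0.0013 = 185.
Set dH/dt = 0 with H > 0: 1.1 - 0.02P = 0, so P* = 1.1/0.02 = 55.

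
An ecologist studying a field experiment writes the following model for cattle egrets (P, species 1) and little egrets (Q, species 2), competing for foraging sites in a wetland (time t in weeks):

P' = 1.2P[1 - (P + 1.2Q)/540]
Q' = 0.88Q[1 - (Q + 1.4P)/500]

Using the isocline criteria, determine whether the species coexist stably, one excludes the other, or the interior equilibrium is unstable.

unstable coexistence (outcome depends on initial conditions)

Compare the nullcline intercepts: K1/α12 = 540/1.2 = 450 < K2 = 500; K2/α21 = 500/1.4 = 357 < K1 = 540.
Since both are reversed, neither can invade when rare; the interior point is a saddle.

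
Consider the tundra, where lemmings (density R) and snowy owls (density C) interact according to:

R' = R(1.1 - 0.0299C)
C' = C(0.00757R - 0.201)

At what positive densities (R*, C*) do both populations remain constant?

Set dC/dt = 0 with C > 0: 0.00757R - 0.201 = 0, so R* = 0.201/0.00757 = 26.6.
Set dR/dt = 0 with R > 0: 1.1 - 0.0299C = 0, so C* = 1.1/0.0299 = 36.8.

R* ≈ 26.6, C* ≈ 36.8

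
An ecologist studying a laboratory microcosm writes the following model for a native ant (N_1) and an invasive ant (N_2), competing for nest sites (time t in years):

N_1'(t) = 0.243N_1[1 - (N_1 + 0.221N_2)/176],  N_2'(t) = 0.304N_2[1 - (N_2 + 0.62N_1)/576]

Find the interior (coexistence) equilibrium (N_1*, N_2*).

N_1* ≈ 56.4, N_2* ≈ 541

Setting both brackets to zero gives the nullclines N_1 + 0.221N_2 = 176 and 0.62N_1 + N_2 = 576.
Substituting N_2 = 576 - 0.62N_1 into the first: N_1(1 - 0.221·0.62) = 176 - 0.221·576.
So N_1* = 48.7/0.863 = 56.4, and then N_2* = 576 - 0.62·56.4 = 541.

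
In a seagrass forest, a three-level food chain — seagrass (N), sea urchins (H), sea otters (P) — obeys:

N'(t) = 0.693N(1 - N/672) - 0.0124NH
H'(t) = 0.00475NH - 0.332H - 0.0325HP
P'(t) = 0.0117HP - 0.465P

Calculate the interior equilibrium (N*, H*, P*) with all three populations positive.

From dP/dt = 0: 0.0117H* = 0.465, so H* = 39.7.
From dN/dt = 0: 0.693(1 - N*/672) = 0.0124·39.7, giving N* = 672·(1 - 0.711) = 194.
From dH/dt = 0: 0.00475·194 - 0.332 = 0.0325P*, so P* = 0.59/0.0325 = 18.2.

N* ≈ 194, H* ≈ 39.7, P* ≈ 18.2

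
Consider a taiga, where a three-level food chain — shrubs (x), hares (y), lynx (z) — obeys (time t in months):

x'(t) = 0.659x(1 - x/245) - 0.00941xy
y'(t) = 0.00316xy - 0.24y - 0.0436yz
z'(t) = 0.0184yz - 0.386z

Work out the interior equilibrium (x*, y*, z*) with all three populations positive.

x* ≈ 172, y* ≈ 21, z* ≈ 6.93

From dz/dt = 0: 0.0184y* = 0.386, so y* = 21.
From dx/dt = 0: 0.659(1 - x*/245) = 0.00941·21, giving x* = 245·(1 - 0.3) = 172.
From dy/dt = 0: 0.00316·172 - 0.24 = 0.0436z*, so z* = 0.302/0.0436 = 6.93.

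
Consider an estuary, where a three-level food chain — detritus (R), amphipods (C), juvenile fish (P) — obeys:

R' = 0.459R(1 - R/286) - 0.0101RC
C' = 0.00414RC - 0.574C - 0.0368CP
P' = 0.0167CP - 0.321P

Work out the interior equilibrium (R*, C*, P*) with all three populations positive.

From dP/dt = 0: 0.0167C* = 0.321, so C* = 19.2.
From dR/dt = 0: 0.459(1 - R*/286) = 0.0101·19.2, giving R* = 286·(1 - 0.423) = 165.
From dC/dt = 0: 0.00414·165 - 0.574 = 0.0368P*, so P* = 0.109/0.0368 = 2.97.

R* ≈ 165, C* ≈ 19.2, P* ≈ 2.97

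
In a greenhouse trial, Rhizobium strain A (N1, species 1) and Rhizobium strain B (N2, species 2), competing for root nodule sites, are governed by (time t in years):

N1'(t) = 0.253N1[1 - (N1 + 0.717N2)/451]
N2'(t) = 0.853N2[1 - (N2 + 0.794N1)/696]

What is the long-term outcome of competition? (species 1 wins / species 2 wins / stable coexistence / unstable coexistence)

Compare the nullcline intercepts: K1/α12 = 451/0.717 = 629 < K2 = 696; K2/α21 = 696/0.794 = 877 > K1 = 451.
Since the inequalities point opposite ways, species 2 can invade but species 1 cannot.

species 2 excludes species 1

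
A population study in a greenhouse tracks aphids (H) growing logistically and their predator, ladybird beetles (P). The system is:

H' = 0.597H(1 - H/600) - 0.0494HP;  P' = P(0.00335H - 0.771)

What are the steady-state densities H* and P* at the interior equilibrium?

H* ≈ 230, P* ≈ 7.45

From dP/dt = 0 with P > 0: 0.00335H* = 0.771, so H* = 230.
Substitute into dH/dt = 0: 0.597(1 - 230/600) = 0.0494P*.
The bracket is 0.616, giving P* = 0.368/0.0494 = 7.45.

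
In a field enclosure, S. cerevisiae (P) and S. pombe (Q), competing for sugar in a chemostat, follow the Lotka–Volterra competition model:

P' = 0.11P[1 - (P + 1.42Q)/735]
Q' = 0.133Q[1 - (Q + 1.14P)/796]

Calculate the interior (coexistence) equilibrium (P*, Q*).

P* ≈ 639, Q* ≈ 67.7

Setting both brackets to zero gives the nullclines P + 1.42Q = 735 and 1.14P + Q = 796.
Substituting Q = 796 - 1.14P into the first: P(1 - 1.42·1.14) = 735 - 1.42·796.
So P* = -395/-0.619 = 639, and then Q* = 796 - 1.14·639 = 67.7.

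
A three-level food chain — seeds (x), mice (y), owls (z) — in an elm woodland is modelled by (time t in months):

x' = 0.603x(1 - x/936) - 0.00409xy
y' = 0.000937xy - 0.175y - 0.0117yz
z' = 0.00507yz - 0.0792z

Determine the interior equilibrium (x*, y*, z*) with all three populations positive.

From dz/dt = 0: 0.00507y* = 0.0792, so y* = 15.6.
From dx/dt = 0: 0.603(1 - x*/936) = 0.00409·15.6, giving x* = 936·(1 - 0.106) = 837.
From dy/dt = 0: 0.000937·837 - 0.175 = 0.0117z*, so z* = 0.609/0.0117 = 52.1.

x* ≈ 837, y* ≈ 15.6, z* ≈ 52.1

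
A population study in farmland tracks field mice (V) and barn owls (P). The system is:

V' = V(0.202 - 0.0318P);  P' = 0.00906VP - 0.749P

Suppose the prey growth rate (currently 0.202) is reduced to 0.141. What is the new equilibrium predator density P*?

P* ≈ 4.43

At the interior fixed point, setting dV/dt = 0 with V > 0 fixes P* = (prey growth rate)/(VP coefficient) — independent of the other coefficients.
With the change, P* = 0.141/0.0318 = 4.43; it falls from 6.35.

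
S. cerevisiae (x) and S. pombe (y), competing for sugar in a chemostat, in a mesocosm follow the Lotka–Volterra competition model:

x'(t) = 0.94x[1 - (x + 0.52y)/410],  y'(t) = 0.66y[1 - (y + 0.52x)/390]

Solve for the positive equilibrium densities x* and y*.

x* ≈ 284, y* ≈ 242

Setting both brackets to zero gives the nullclines x + 0.52y = 410 and 0.52x + y = 390.
Substituting y = 390 - 0.52x into the first: x(1 - 0.52·0.52) = 410 - 0.52·390.
So x* = 207/0.73 = 284, and then y* = 390 - 0.52·284 = 242.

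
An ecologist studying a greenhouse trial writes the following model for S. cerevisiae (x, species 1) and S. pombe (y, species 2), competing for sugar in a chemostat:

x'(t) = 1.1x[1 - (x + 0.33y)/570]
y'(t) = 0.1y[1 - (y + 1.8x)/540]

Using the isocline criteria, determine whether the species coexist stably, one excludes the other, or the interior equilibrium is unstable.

Compare the nullcline intercepts: K1/α12 = 570/0.33 = 1730 > K2 = 540; K2/α21 = 540/1.8 = 300 < K1 = 570.
Since the inequalities point opposite ways, species 1 can invade but species 2 cannot.

species 1 excludes species 2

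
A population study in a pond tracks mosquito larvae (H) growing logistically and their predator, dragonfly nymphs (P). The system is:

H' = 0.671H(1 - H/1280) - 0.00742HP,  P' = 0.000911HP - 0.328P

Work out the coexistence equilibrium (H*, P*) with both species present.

H* ≈ 360, P* ≈ 65

From dP/dt = 0 with P > 0: 0.000911H* = 0.328, so H* = 360.
Substitute into dH/dt = 0: 0.671(1 - 360/1280) = 0.00742P*.
The bracket is 0.719, giving P* = 0.482/0.00742 = 65.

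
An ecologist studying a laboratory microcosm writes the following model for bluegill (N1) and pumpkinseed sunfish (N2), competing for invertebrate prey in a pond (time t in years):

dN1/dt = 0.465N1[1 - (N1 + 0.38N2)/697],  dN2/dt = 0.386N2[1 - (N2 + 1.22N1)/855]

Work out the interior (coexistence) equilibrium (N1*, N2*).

Setting both brackets to zero gives the nullclines N1 + 0.38N2 = 697 and 1.22N1 + N2 = 855.
Substituting N2 = 855 - 1.22N1 into the first: N1(1 - 0.38·1.22) = 697 - 0.38·855.
So N1* = 372/0.536 = 694, and then N2* = 855 - 1.22·694 = 8.69.

N1* ≈ 694, N2* ≈ 8.69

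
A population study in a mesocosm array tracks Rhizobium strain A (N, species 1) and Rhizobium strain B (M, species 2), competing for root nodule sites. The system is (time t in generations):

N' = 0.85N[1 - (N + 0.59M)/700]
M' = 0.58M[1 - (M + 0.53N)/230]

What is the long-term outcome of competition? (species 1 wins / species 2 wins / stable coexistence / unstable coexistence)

Compare the nullcline intercepts: K1/α12 = 700/0.59 = 1190 > K2 = 230; K2/α21 = 230/0.53 = 434 < K1 = 700.
Since the inequalities point opposite ways, species 1 can invade but species 2 cannot.

species 1 excludes species 2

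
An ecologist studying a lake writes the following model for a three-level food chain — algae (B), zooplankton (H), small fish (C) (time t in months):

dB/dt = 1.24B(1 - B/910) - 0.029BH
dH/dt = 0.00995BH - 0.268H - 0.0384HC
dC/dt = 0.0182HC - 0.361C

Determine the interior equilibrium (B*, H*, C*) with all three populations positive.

From dC/dt = 0: 0.0182H* = 0.361, so H* = 19.8.
From dB/dt = 0: 1.24(1 - B*/910) = 0.029·19.8, giving B* = 910·(1 - 0.464) = 488.
From dH/dt = 0: 0.00995·488 - 0.268 = 0.0384C*, so C* = 4.59/0.0384 = 119.

B* ≈ 488, H* ≈ 19.8, C* ≈ 119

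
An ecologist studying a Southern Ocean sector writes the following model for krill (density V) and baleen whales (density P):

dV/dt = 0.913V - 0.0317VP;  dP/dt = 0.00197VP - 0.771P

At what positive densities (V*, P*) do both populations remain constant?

Set dP/dt = 0 with P > 0: 0.00197V - 0.771 = 0, so V* = 0.771/0.00197 = 391.
Set dV/dt = 0 with V > 0: 0.913 - 0.0317P = 0, so P* = 0.913/0.0317 = 28.8.

V* ≈ 391, P* ≈ 28.8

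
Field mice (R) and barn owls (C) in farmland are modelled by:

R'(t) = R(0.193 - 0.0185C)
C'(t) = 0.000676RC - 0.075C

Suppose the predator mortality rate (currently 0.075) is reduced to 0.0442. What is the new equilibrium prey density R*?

At the interior fixed point, setting dC/dt = 0 with C > 0 fixes R* = (predator death rate)/(RC coefficient) — independent of the other coefficients.
With the change, R* = 0.0442/0.000676 = 65.4; it falls from 111.

R* ≈ 65.4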